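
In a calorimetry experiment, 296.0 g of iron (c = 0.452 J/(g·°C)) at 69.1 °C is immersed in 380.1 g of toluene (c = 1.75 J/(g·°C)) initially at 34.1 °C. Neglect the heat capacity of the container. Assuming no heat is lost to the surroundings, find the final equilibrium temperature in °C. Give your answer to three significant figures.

T_f = 40.0 °C

Heat lost by iron = heat gained by toluene.
(296.0)(0.452)(69.1 − T) = (380.1)(1.75)(T − 34.1)
133.792 (69.1 − T) = 665.175 (T − 34.1)
9245.0 − 133.792 T = 665.175 T − 22682
31927.0 = 798.967 T
T = 39.96 °C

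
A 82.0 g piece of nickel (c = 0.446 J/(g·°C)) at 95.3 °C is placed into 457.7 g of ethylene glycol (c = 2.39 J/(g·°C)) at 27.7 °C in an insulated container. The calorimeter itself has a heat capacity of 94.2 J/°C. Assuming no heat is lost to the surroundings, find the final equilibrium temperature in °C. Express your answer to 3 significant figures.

Heat lost by nickel = heat gained by ethylene glycol + calorimeter.
(82.0)(0.446)(95.3 − T) = [(457.7)(2.39) + 94.2](T − 27.7)
36.572 (95.3 − T) = 1188.103 (T − 27.7)
3485.3 − 36.572 T = 1188.103 T − 32910
36395.3 = 1224.675 T
T = 29.72 °C

T_f = 29.7 °C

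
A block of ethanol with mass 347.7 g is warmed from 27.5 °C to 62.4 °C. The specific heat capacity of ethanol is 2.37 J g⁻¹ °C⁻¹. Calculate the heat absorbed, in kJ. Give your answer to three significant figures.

q = m c ΔT = 347.7 × 2.37 × (62.4 − 27.5)
q = 347.7 × 2.37 × 34.9 = 28760 J = 28.8 kJ

q = 28.8 kJ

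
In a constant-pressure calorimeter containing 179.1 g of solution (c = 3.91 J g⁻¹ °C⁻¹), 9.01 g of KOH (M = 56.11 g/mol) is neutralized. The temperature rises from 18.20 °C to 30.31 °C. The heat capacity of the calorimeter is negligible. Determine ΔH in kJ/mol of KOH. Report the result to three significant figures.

|ΔT| = |30.31 − 18.20| = 12.11 °C
|q_surr| = (179.1 × 3.91) × 12.11 = 700.281 × 12.11 = 8480 J
n(KOH) = 9.01 / 56.11 = 0.1606 mol
Temperature rose, so q_rxn = −|q_surr| = -8.480 kJ
ΔH = q_rxn / n = -52.80 kJ/mol

ΔH = -52.8 kJ/mol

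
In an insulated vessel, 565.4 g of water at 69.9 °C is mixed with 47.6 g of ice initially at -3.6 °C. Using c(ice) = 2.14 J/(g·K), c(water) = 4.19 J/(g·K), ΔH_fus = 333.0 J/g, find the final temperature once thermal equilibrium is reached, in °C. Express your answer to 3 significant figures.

T_f = 58.2 °C

Heat to bring ice to 0 °C and melt it: q₁ = 47.6×2.14×3.6 + 47.6×333.0 = 16218 J
Heat the water can supply cooling to 0 °C: 565.4×4.19×69.9 = 165595 J > q₁, so all ice melts.
Energy balance: 565.4×4.19×(69.9 − T) = 16218 + 47.6×4.19×(T − 0)
2369.026(69.9 − T) = 16218 + 199.444 T
165595 − 16218 = 2568.470 T
T = 149377 / 2568.470 = 58.16 °C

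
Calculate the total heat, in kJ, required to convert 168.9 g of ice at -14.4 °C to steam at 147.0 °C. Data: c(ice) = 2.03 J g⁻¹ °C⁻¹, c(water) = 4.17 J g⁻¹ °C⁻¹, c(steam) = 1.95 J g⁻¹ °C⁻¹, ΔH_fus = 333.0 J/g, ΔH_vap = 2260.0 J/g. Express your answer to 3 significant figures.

q = 529 kJ

q1 (heat ice -14.4→0.0 °C): 168.9 × 2.03 × 14.4 = 4937 J
q2 (melt at 0 °C): 168.9 × 333.0 = 56244 J
q3 (heat water 0.0→100.0 °C): 168.9 × 4.17 × 100.0 = 70431 J
q4 (vaporize at 100 °C): 168.9 × 2260.0 = 381714 J
q5 (heat steam 100.0→147.0 °C): 168.9 × 1.95 × 47.0 = 15480 J
Total: 4937 + 56244 + 70431 + 381714 + 15480 = 528806 J = 529 kJ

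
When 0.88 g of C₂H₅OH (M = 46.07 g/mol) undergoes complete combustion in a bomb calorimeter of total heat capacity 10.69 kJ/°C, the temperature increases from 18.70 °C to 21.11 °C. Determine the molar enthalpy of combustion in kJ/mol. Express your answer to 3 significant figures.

ΔT = 21.11 − 18.70 = 2.41 °C
q_cal = C_cal × ΔT = 10.69 × 2.41 = 25.7629 kJ
n = 0.88 / 46.07 = 0.01910 mol
q_rxn = −q_cal = -25.7629 kJ
ΔH = -25.7629 / 0.01910 = -1349 kJ/mol

ΔH = -1350 kJ/mol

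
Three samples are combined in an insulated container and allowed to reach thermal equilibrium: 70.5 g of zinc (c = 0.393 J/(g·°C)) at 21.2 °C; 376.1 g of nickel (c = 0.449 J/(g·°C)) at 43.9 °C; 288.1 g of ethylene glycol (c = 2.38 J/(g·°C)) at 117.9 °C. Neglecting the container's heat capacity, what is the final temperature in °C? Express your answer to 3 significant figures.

Σ mᵢcᵢ(T − Tᵢ) = 0  ⇒  T = Σ mᵢcᵢTᵢ / Σ mᵢcᵢ
Σ mᵢcᵢ = 70.5×0.393 + 376.1×0.449 + 288.1×2.38 = 882.2534
Σ mᵢcᵢTᵢ = 27.7065×21.2 + 168.8689×43.9 + 685.678×117.9 = 88842
T = 88842 / 882.2534 = 100.7 °C

T_f = 101 °C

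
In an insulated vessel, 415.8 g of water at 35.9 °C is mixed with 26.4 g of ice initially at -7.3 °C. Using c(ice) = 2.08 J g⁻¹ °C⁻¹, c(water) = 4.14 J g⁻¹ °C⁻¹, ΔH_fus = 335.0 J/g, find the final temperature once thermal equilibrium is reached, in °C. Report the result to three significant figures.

T_f = 28.7 °C

Heat to bring ice to 0 °C and melt it: q₁ = 26.4×2.08×7.3 + 26.4×335.0 = 9244.9 J
Heat the water can supply cooling to 0 °C: 415.8×4.14×35.9 = 61798.7 J > q₁, so all ice melts.
Energy balance: 415.8×4.14×(35.9 − T) = 9244.9 + 26.4×4.14×(T − 0)
1721.412(35.9 − T) = 9244.9 + 109.296 T
61798.7 − 9244.9 = 1830.708 T
T = 52553.8 / 1830.708 = 28.71 °C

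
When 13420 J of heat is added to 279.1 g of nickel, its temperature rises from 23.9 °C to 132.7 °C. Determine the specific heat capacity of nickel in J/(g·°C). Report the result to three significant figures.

c = q / (m ΔT) = 13420 / (279.1 × 108.8)
c = 13420 / 30366.08 = 0.442 J/(g·°C)

c = 0.442 J/(g·°C)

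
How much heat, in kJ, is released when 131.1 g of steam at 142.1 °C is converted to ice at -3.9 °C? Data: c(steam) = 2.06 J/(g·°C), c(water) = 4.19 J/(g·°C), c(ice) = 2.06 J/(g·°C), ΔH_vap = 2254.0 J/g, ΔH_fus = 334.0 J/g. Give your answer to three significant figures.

q = 407 kJ

q1 (cool steam 142.1→100 °C): 131.1 × 2.06 × 42.1 = 11370 J
q2 (condense at 100 °C): 131.1 × 2254.0 = 295499 J
q3 (cool water 100→0 °C): 131.1 × 4.19 × 100.0 = 54931 J
q4 (freeze at 0 °C): 131.1 × 334.0 = 43787 J
q5 (cool ice 0→-3.9 °C): 131.1 × 2.06 × 3.9 = 1053 J
Total: 11370 + 295499 + 54931 + 43787 + 1053 = 406640 J = 407 kJ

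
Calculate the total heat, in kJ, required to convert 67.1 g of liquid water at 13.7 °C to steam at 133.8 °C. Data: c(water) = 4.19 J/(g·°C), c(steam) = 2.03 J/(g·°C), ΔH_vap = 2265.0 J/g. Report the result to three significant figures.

q = 181 kJ

q1 (heat water 13.7→100.0 °C): 67.1 × 4.19 × 86.3 = 24263 J
q2 (vaporize at 100 °C): 67.1 × 2265.0 = 151982 J
q3 (heat steam 100.0→133.8 °C): 67.1 × 2.03 × 33.8 = 4604 J
Total: 24263 + 151982 + 4604 = 180849 J = 181 kJ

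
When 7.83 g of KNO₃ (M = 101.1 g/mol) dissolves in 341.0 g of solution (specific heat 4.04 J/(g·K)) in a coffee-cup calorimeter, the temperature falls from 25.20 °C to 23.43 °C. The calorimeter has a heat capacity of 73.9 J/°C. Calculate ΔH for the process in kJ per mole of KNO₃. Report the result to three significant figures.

ΔH = 33.2 kJ/mol

|ΔT| = |23.43 − 25.20| = 1.77 °C
|q_surr| = (341.0 × 4.04 + 73.9) × 1.77 = 1451.54 × 1.77 = 2569 J
n(KNO₃) = 7.83 / 101.1 = 0.07745 mol
Temperature fell, so q_rxn = +|q_surr| = 2.569 kJ
ΔH = q_rxn / n = 33.17 kJ/mol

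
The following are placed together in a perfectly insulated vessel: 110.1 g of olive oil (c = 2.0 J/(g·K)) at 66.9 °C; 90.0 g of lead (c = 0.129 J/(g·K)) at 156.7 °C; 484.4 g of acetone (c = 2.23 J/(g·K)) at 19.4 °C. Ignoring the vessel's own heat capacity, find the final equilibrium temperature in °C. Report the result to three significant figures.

T_f = 28.6 °C

Σ mᵢcᵢ(T − Tᵢ) = 0  ⇒  T = Σ mᵢcᵢTᵢ / Σ mᵢcᵢ
Σ mᵢcᵢ = 110.1×2.0 + 90.0×0.129 + 484.4×2.23 = 1312.022
Σ mᵢcᵢTᵢ = 220.2×66.9 + 11.61×156.7 + 1080.212×19.4 = 37507
T = 37507 / 1312.022 = 28.59 °C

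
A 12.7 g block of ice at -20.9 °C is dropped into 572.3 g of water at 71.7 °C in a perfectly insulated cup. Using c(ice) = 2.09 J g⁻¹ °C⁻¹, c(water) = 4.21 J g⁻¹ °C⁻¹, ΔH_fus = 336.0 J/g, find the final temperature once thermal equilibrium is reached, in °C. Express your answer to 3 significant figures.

T_f = 68.2 °C

Heat to bring ice to 0 °C and melt it: q₁ = 12.7×2.09×20.9 + 12.7×336.0 = 4821.9 J
Heat the water can supply cooling to 0 °C: 572.3×4.21×71.7 = 172753 J > q₁, so all ice melts.
Energy balance: 572.3×4.21×(71.7 − T) = 4821.9 + 12.7×4.21×(T − 0)
2409.383(71.7 − T) = 4821.9 + 53.467 T
172753 − 4821.9 = 2462.850 T
T = 167931.1 / 2462.850 = 68.19 °C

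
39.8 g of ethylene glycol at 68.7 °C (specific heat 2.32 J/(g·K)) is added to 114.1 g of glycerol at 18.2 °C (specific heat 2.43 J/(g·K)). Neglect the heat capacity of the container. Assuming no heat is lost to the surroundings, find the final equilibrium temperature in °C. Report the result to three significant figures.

T_f = 30.8 °C

Heat lost by ethylene glycol = heat gained by glycerol.
(39.8)(2.32)(68.7 − T) = (114.1)(2.43)(T − 18.2)
92.336 (68.7 − T) = 277.263 (T − 18.2)
6343.5 − 92.336 T = 277.263 T − 5046.2
11389.7 = 369.599 T
T = 30.82 °C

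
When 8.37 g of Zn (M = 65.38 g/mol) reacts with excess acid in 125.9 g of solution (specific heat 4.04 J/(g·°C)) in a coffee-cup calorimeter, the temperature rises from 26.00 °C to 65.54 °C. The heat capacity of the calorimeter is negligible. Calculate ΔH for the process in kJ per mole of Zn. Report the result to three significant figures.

|ΔT| = |65.54 − 26.00| = 39.54 °C
|q_surr| = (125.9 × 4.04) × 39.54 = 508.636 × 39.54 = 20110 J
n(Zn) = 8.37 / 65.38 = 0.1280 mol
Temperature rose, so q_rxn = −|q_surr| = -20.11 kJ
ΔH = q_rxn / n = -157.1 kJ/mol

ΔH = -157 kJ/mol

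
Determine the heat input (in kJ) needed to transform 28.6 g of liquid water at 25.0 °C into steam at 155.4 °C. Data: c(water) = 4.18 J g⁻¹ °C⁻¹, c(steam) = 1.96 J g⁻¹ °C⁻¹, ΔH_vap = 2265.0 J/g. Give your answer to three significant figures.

q1 (heat water 25.0→100.0 °C): 28.6 × 4.18 × 75.0 = 8966 J
q2 (vaporize at 100 °C): 28.6 × 2265.0 = 64779 J
q3 (heat steam 100.0→155.4 °C): 28.6 × 1.96 × 55.4 = 3106 J
Total: 8966 + 64779 + 3106 = 76851 J = 76.9 kJ

q = 76.9 kJ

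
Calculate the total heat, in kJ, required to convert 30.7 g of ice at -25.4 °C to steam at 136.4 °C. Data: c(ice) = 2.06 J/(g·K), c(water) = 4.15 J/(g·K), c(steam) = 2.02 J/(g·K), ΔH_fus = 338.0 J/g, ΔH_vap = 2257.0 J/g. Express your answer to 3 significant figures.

q = 96.3 kJ

q1 (heat ice -25.4→0.0 °C): 30.7 × 2.06 × 25.4 = 1606 J
q2 (melt at 0 °C): 30.7 × 338.0 = 10377 J
q3 (heat water 0.0→100.0 °C): 30.7 × 4.15 × 100.0 = 12741 J
q4 (vaporize at 100 °C): 30.7 × 2257.0 = 69290 J
q5 (heat steam 100.0→136.4 °C): 30.7 × 2.02 × 36.4 = 2257 J
Total: 1606 + 10377 + 12741 + 69290 + 2257 = 96271 J = 96.3 kJ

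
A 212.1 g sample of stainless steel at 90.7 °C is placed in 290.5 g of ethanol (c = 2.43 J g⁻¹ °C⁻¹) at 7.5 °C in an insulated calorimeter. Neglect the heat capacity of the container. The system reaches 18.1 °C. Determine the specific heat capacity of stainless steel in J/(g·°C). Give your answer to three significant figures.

c = 0.486 J/(g·°C)

q_gained = (290.5 × 2.43) × (18.1 − 7.5) = 7483 J
q_lost = 212.1 × c × (90.7 − 18.1) = 15398.46 c
Set equal: c = 7483 / 15398.46 = 0.486 J/(g·°C)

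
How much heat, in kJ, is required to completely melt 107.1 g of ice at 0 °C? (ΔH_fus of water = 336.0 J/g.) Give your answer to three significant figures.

q = 36.0 kJ

q = m × ΔH_fus = 107.1 × 336.0 = 35990 J = 36.0 kJ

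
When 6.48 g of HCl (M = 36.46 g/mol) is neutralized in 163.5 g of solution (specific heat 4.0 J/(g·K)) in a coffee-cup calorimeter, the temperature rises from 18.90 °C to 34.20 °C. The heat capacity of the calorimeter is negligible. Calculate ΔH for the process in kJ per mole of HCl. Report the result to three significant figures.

ΔH = -56.3 kJ/mol

|ΔT| = |34.20 − 18.90| = 15.30 °C
|q_surr| = (163.5 × 4.0) × 15.30 = 654 × 15.30 = 10010 J
n(HCl) = 6.48 / 36.46 = 0.1777 mol
Temperature rose, so q_rxn = −|q_surr| = -10.01 kJ
ΔH = q_rxn / n = -56.33 kJ/mol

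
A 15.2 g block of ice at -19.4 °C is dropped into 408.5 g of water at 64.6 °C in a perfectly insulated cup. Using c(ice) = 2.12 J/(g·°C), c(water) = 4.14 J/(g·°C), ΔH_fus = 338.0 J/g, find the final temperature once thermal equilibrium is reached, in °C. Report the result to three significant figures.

Heat to bring ice to 0 °C and melt it: q₁ = 15.2×2.12×19.4 + 15.2×338.0 = 5762.7 J
Heat the water can supply cooling to 0 °C: 408.5×4.14×64.6 = 109251 J > q₁, so all ice melts.
Energy balance: 408.5×4.14×(64.6 − T) = 5762.7 + 15.2×4.14×(T − 0)
1691.19(64.6 − T) = 5762.7 + 62.928 T
109251 − 5762.7 = 1754.118 T
T = 103488.3 / 1754.118 = 59.00 °C

T_f = 59.0 °C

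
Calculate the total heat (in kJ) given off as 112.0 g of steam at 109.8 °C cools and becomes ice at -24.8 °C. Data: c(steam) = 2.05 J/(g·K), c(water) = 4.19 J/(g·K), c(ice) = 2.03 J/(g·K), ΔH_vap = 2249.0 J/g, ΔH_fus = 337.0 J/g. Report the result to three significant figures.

q = 344 kJ

q1 (cool steam 109.8→100 °C): 112.0 × 2.05 × 9.8 = 2250 J
q2 (condense at 100 °C): 112.0 × 2249.0 = 251888 J
q3 (cool water 100→0 °C): 112.0 × 4.19 × 100.0 = 46928 J
q4 (freeze at 0 °C): 112.0 × 337.0 = 37744 J
q5 (cool ice 0→-24.8 °C): 112.0 × 2.03 × 24.8 = 5639 J
Total: 2250 + 251888 + 46928 + 37744 + 5639 = 344449 J = 344 kJ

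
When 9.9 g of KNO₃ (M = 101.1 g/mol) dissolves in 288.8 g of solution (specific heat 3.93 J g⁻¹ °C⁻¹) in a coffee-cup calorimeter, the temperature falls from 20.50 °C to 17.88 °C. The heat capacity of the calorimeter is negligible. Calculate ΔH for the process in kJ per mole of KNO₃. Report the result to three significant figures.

|ΔT| = |17.88 − 20.50| = 2.62 °C
|q_surr| = (288.8 × 3.93) × 2.62 = 1134.984 × 2.62 = 2974 J
n(KNO₃) = 9.9 / 101.1 = 0.09792 mol
Temperature fell, so q_rxn = +|q_surr| = 2.974 kJ
ΔH = q_rxn / n = 30.37 kJ/mol

ΔH = 30.4 kJ/mol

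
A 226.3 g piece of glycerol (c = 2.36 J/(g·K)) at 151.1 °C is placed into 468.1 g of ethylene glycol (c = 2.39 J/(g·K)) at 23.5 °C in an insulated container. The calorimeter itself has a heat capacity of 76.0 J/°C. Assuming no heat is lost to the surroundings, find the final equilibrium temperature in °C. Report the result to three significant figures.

T_f = 62.9 °C

Heat lost by glycerol = heat gained by ethylene glycol + calorimeter.
(226.3)(2.36)(151.1 − T) = [(468.1)(2.39) + 76.0](T − 23.5)
534.068 (151.1 − T) = 1194.759 (T − 23.5)
80698 − 534.068 T = 1194.759 T − 28077
108775 = 1728.827 T
T = 62.92 °C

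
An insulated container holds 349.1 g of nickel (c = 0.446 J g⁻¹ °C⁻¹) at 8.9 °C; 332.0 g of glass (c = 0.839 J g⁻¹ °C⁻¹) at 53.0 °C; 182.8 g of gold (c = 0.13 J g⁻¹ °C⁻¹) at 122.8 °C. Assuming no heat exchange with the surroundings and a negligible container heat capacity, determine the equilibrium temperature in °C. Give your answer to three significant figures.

T_f = 41.6 °C

Σ mᵢcᵢ(T − Tᵢ) = 0  ⇒  T = Σ mᵢcᵢTᵢ / Σ mᵢcᵢ
Σ mᵢcᵢ = 349.1×0.446 + 332.0×0.839 + 182.8×0.13 = 458.0106
Σ mᵢcᵢTᵢ = 155.6986×8.9 + 278.548×53.0 + 23.764×122.8 = 19067
T = 19067 / 458.0106 = 41.63 °C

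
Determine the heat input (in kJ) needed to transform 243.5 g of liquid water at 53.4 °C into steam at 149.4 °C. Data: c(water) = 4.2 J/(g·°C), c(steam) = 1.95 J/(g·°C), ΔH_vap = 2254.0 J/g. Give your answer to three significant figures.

q1 (heat water 53.4→100.0 °C): 243.5 × 4.2 × 46.6 = 47658 J
q2 (vaporize at 100 °C): 243.5 × 2254.0 = 548849 J
q3 (heat steam 100.0→149.4 °C): 243.5 × 1.95 × 49.4 = 23456 J
Total: 47658 + 548849 + 23456 = 619963 J = 620 kJ

q = 620 kJ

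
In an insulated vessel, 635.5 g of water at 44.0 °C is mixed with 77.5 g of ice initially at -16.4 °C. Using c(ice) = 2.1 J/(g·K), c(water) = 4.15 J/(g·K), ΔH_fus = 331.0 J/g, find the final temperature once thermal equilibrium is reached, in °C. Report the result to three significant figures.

Heat to bring ice to 0 °C and melt it: q₁ = 77.5×2.1×16.4 + 77.5×331.0 = 28322 J
Heat the water can supply cooling to 0 °C: 635.5×4.15×44.0 = 116042 J > q₁, so all ice melts.
Energy balance: 635.5×4.15×(44.0 − T) = 28322 + 77.5×4.15×(T − 0)
2637.325(44.0 − T) = 28322 + 321.625 T
116042 − 28322 = 2958.950 T
T = 87720 / 2958.950 = 29.646 °C

T_f = 29.6 °C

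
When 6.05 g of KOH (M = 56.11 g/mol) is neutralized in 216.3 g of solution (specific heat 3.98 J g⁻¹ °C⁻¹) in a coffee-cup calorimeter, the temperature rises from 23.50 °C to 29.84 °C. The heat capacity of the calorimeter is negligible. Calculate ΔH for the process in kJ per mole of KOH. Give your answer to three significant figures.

ΔH = -50.6 kJ/mol

|ΔT| = |29.84 − 23.50| = 6.34 °C
|q_surr| = (216.3 × 3.98) × 6.34 = 860.874 × 6.34 = 5458 J
n(KOH) = 6.05 / 56.11 = 0.1078 mol
Temperature rose, so q_rxn = −|q_surr| = -5.458 kJ
ΔH = q_rxn / n = -50.63 kJ/mol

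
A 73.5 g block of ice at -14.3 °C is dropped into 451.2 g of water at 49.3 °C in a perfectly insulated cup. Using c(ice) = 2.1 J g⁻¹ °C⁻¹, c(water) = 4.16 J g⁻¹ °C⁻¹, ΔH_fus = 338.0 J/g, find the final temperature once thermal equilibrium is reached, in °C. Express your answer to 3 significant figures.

Heat to bring ice to 0 °C and melt it: q₁ = 73.5×2.1×14.3 + 73.5×338.0 = 27050 J
Heat the water can supply cooling to 0 °C: 451.2×4.16×49.3 = 92535.7 J > q₁, so all ice melts.
Energy balance: 451.2×4.16×(49.3 − T) = 27050 + 73.5×4.16×(T − 0)
1876.992(49.3 − T) = 27050 + 305.76 T
92535.7 − 27050 = 2182.752 T
T = 65485.7 / 2182.752 = 30.00 °C

T_f = 30.0 °C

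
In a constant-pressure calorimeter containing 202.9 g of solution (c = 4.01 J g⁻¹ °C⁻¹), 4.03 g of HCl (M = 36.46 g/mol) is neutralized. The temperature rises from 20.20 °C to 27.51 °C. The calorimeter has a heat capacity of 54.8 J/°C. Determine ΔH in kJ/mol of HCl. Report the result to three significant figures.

|ΔT| = |27.51 − 20.20| = 7.31 °C
|q_surr| = (202.9 × 4.01 + 54.8) × 7.31 = 868.429 × 7.31 = 6348 J
n(HCl) = 4.03 / 36.46 = 0.1105 mol
Temperature rose, so q_rxn = −|q_surr| = -6.348 kJ
ΔH = q_rxn / n = -57.448 kJ/mol

ΔH = -57.4 kJ/mol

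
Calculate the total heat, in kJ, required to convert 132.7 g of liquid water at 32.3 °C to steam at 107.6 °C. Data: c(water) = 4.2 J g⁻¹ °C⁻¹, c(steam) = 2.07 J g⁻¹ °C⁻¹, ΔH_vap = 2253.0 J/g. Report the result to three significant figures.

q = 339 kJ

q1 (heat water 32.3→100.0 °C): 132.7 × 4.2 × 67.7 = 37732 J
q2 (vaporize at 100 °C): 132.7 × 2253.0 = 298973 J
q3 (heat steam 100.0→107.6 °C): 132.7 × 2.07 × 7.6 = 2088 J
Total: 37732 + 298973 + 2088 = 338793 J = 339 kJ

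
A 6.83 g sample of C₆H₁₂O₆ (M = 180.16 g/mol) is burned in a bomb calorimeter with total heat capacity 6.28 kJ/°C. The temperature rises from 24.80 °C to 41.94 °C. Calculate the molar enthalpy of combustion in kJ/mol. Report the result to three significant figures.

ΔT = 41.94 − 24.80 = 17.14 °C
q_cal = C_cal × ΔT = 6.28 × 17.14 = 107.6392 kJ
n = 6.83 / 180.16 = 0.03791 mol
q_rxn = −q_cal = -107.6392 kJ
ΔH = -107.6392 / 0.03791 = -2839 kJ/mol

ΔH = -2840 kJ/mol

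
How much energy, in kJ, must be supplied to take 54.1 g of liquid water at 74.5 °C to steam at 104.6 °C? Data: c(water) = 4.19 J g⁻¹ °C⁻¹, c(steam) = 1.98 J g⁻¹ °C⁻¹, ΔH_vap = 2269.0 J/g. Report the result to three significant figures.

q = 129 kJ

q1 (heat water 74.5→100.0 °C): 54.1 × 4.19 × 25.5 = 5780 J
q2 (vaporize at 100 °C): 54.1 × 2269.0 = 122753 J
q3 (heat steam 100.0→104.6 °C): 54.1 × 1.98 × 4.6 = 493 J
Total: 5780 + 122753 + 493 = 129026 J = 129 kJ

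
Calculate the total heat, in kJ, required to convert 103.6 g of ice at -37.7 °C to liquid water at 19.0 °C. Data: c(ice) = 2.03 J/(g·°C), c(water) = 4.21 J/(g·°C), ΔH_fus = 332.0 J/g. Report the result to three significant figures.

q1 (heat ice -37.7→0.0 °C): 103.6 × 2.03 × 37.7 = 7929 J
q2 (melt at 0 °C): 103.6 × 332.0 = 34395 J
q3 (heat water 0.0→19.0 °C): 103.6 × 4.21 × 19.0 = 8287 J
Total: 7929 + 34395 + 8287 = 50611 J = 50.6 kJ

q = 50.6 kJ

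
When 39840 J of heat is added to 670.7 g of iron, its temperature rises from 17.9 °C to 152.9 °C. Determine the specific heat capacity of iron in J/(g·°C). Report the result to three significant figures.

c = 0.440 J/(g·°C)

c = q / (m ΔT) = 39840 / (670.7 × 135.0)
c = 39840 / 90544.5 = 0.440 J/(g·°C)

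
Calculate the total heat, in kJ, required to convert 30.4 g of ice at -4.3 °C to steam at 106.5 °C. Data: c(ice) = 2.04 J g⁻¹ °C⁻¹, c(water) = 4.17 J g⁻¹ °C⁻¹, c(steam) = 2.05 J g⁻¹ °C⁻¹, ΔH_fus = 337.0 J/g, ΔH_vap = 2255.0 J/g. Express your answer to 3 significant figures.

q1 (heat ice -4.3→0.0 °C): 30.4 × 2.04 × 4.3 = 267 J
q2 (melt at 0 °C): 30.4 × 337.0 = 10245 J
q3 (heat water 0.0→100.0 °C): 30.4 × 4.17 × 100.0 = 12677 J
q4 (vaporize at 100 °C): 30.4 × 2255.0 = 68552 J
q5 (heat steam 100.0→106.5 °C): 30.4 × 2.05 × 6.5 = 405 J
Total: 267 + 10245 + 12677 + 68552 + 405 = 92146 J = 92.1 kJ

q = 92.1 kJ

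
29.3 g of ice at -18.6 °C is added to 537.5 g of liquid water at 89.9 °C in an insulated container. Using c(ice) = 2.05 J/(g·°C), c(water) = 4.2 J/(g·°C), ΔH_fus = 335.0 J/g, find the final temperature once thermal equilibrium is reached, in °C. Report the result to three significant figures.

Heat to bring ice to 0 °C and melt it: q₁ = 29.3×2.05×18.6 + 29.3×335.0 = 10933 J
Heat the water can supply cooling to 0 °C: 537.5×4.2×89.9 = 202949 J > q₁, so all ice melts.
Energy balance: 537.5×4.2×(89.9 − T) = 10933 + 29.3×4.2×(T − 0)
2257.5(89.9 − T) = 10933 + 123.06 T
202949 − 10933 = 2380.56 T
T = 192016 / 2380.56 = 80.66 °C

T_f = 80.7 °C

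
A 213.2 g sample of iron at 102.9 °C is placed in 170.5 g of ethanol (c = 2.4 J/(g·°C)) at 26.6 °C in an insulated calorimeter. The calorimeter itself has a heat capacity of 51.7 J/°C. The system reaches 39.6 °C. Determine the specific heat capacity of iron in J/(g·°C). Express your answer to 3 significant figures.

q_gained = (170.5 × 2.4 + 51.7) × (39.6 − 26.6) = 5992 J
q_lost = 213.2 × c × (102.9 − 39.6) = 13495.56 c
Set equal: c = 5992 / 13495.56 = 0.444 J/(g·°C)

c = 0.444 J/(g·°C)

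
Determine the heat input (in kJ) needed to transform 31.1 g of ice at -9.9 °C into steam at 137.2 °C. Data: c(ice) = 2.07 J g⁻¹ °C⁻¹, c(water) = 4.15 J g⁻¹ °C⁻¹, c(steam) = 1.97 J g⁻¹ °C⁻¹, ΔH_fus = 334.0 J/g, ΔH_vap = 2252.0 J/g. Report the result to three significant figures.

q1 (heat ice -9.9→0.0 °C): 31.1 × 2.07 × 9.9 = 637 J
q2 (melt at 0 °C): 31.1 × 334.0 = 10387 J
q3 (heat water 0.0→100.0 °C): 31.1 × 4.15 × 100.0 = 12907 J
q4 (vaporize at 100 °C): 31.1 × 2252.0 = 70037 J
q5 (heat steam 100.0→137.2 °C): 31.1 × 1.97 × 37.2 = 2279 J
Total: 637 + 10387 + 12907 + 70037 + 2279 = 96247 J = 96.2 kJ

q = 96.2 kJ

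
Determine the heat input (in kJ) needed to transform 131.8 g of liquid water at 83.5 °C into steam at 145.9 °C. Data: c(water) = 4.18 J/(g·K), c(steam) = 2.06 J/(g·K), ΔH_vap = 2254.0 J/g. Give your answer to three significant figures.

q = 319 kJ

q1 (heat water 83.5→100.0 °C): 131.8 × 4.18 × 16.5 = 9090 J
q2 (vaporize at 100 °C): 131.8 × 2254.0 = 297077 J
q3 (heat steam 100.0→145.9 °C): 131.8 × 2.06 × 45.9 = 12462 J
Total: 9090 + 297077 + 12462 = 318629 J = 319 kJ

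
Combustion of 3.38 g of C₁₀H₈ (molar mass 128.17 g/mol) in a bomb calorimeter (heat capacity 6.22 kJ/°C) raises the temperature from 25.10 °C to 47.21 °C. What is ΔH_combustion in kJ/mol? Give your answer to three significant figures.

ΔT = 47.21 − 25.10 = 22.11 °C
q_cal = C_cal × ΔT = 6.22 × 22.11 = 137.5242 kJ
n = 3.38 / 128.17 = 0.026371 mol
q_rxn = −q_cal = -137.5242 kJ
ΔH = -137.5242 / 0.026371 = -5214.98 kJ/mol

ΔH = -5210 kJ/mol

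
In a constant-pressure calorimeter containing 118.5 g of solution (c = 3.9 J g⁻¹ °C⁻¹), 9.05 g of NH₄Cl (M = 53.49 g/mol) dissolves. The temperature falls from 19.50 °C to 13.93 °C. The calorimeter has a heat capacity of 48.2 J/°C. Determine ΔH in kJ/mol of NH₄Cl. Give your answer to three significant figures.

|ΔT| = |13.93 − 19.50| = 5.57 °C
|q_surr| = (118.5 × 3.9 + 48.2) × 5.57 = 510.35 × 5.57 = 2843 J
n(NH₄Cl) = 9.05 / 53.49 = 0.1692 mol
Temperature fell, so q_rxn = +|q_surr| = 2.843 kJ
ΔH = q_rxn / n = 16.80 kJ/mol

ΔH = 16.8 kJ/mol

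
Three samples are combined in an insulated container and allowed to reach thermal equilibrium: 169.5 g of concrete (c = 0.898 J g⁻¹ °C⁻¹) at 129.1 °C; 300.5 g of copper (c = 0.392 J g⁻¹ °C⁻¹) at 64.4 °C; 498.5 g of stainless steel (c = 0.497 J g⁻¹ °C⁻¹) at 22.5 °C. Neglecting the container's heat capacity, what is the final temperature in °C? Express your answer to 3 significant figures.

T_f = 63.4 °C

Σ mᵢcᵢ(T − Tᵢ) = 0  ⇒  T = Σ mᵢcᵢTᵢ / Σ mᵢcᵢ
Σ mᵢcᵢ = 169.5×0.898 + 300.5×0.392 + 498.5×0.497 = 517.7615
Σ mᵢcᵢTᵢ = 152.211×129.1 + 117.796×64.4 + 247.7545×22.5 = 32811
T = 32811 / 517.7615 = 63.37 °C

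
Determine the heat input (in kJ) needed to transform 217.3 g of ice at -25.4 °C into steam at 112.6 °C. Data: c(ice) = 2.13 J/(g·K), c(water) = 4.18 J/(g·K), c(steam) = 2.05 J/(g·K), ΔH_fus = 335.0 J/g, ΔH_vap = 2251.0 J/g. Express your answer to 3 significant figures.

q = 670 kJ

q1 (heat ice -25.4→0.0 °C): 217.3 × 2.13 × 25.4 = 11756 J
q2 (melt at 0 °C): 217.3 × 335.0 = 72796 J
q3 (heat water 0.0→100.0 °C): 217.3 × 4.18 × 100.0 = 90831 J
q4 (vaporize at 100 °C): 217.3 × 2251.0 = 489142 J
q5 (heat steam 100.0→112.6 °C): 217.3 × 2.05 × 12.6 = 5613 J
Total: 11756 + 72796 + 90831 + 489142 + 5613 = 670138 J = 670 kJ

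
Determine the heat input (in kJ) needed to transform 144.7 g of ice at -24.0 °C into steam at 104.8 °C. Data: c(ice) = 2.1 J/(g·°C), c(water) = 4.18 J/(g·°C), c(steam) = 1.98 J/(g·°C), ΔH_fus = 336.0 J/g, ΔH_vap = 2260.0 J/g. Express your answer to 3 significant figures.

q = 445 kJ

q1 (heat ice -24.0→0.0 °C): 144.7 × 2.1 × 24.0 = 7293 J
q2 (melt at 0 °C): 144.7 × 336.0 = 48619 J
q3 (heat water 0.0→100.0 °C): 144.7 × 4.18 × 100.0 = 60485 J
q4 (vaporize at 100 °C): 144.7 × 2260.0 = 327022 J
q5 (heat steam 100.0→104.8 °C): 144.7 × 1.98 × 4.8 = 1375 J
Total: 7293 + 48619 + 60485 + 327022 + 1375 = 444794 J = 445 kJ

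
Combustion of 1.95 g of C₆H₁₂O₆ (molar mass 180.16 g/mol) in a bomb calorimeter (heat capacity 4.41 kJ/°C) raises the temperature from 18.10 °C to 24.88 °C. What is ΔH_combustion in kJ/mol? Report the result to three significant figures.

ΔT = 24.88 − 18.10 = 6.78 °C
q_cal = C_cal × ΔT = 4.41 × 6.78 = 29.8998 kJ
n = 1.95 / 180.16 = 0.01082 mol
q_rxn = −q_cal = -29.8998 kJ
ΔH = -29.8998 / 0.01082 = -2763 kJ/mol

ΔH = -2760 kJ/mol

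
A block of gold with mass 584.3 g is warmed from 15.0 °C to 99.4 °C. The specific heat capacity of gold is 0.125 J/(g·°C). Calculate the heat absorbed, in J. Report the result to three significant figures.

q = 6160 J

q = m c ΔT = 584.3 × 0.125 × (99.4 − 15.0)
q = 584.3 × 0.125 × 84.4 = 6164 J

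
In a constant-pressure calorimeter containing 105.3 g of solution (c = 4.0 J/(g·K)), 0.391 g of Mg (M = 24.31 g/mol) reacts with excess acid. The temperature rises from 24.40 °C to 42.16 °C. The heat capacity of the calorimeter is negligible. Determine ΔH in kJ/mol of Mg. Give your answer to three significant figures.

|ΔT| = |42.16 − 24.40| = 17.76 °C
|q_surr| = (105.3 × 4.0) × 17.76 = 421.2 × 17.76 = 7481 J
n(Mg) = 0.391 / 24.31 = 0.01608 mol
Temperature rose, so q_rxn = −|q_surr| = -7.481 kJ
ΔH = q_rxn / n = -465.2 kJ/mol

ΔH = -465 kJ/mol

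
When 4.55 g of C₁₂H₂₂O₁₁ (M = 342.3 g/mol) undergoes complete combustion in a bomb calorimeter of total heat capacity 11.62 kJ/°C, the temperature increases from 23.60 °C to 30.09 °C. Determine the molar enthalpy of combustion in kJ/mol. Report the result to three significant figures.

ΔH = -5670 kJ/mol

ΔT = 30.09 − 23.60 = 6.49 °C
q_cal = C_cal × ΔT = 11.62 × 6.49 = 75.4138 kJ
n = 4.55 / 342.3 = 0.01329 mol
q_rxn = −q_cal = -75.4138 kJ
ΔH = -75.4138 / 0.01329 = -5674 kJ/mol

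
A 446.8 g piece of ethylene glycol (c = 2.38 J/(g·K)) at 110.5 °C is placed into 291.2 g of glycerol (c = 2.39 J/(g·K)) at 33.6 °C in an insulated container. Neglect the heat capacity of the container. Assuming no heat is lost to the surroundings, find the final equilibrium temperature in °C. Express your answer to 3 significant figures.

T_f = 80.1 °C

Heat lost by ethylene glycol = heat gained by glycerol.
(446.8)(2.38)(110.5 − T) = (291.2)(2.39)(T − 33.6)
1063.384 (110.5 − T) = 695.968 (T − 33.6)
117500 − 1063.384 T = 695.968 T − 23385
140885 = 1759.352 T
T = 80.08 °C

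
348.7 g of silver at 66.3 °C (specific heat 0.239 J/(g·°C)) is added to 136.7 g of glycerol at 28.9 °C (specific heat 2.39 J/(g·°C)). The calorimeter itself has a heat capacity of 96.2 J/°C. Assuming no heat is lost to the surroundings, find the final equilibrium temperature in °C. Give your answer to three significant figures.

Heat lost by silver = heat gained by glycerol + calorimeter.
(348.7)(0.239)(66.3 − T) = [(136.7)(2.39) + 96.2](T − 28.9)
83.3393 (66.3 − T) = 422.913 (T − 28.9)
5525.4 − 83.3393 T = 422.913 T − 12222
17747.4 = 506.2523 T
T = 35.06 °C

T_f = 35.1 °C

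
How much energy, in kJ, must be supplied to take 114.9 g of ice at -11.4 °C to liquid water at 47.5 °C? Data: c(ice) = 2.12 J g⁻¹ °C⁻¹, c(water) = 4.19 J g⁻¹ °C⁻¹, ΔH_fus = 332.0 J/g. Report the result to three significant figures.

q1 (heat ice -11.4→0.0 °C): 114.9 × 2.12 × 11.4 = 2777 J
q2 (melt at 0 °C): 114.9 × 332.0 = 38147 J
q3 (heat water 0.0→47.5 °C): 114.9 × 4.19 × 47.5 = 22868 J
Total: 2777 + 38147 + 22868 = 63792 J = 63.8 kJ

q = 63.8 kJ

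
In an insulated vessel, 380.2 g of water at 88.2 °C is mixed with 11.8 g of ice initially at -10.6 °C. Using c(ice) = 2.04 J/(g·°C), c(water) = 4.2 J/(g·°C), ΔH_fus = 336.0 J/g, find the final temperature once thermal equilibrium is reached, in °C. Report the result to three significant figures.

T_f = 83.0 °C

Heat to bring ice to 0 °C and melt it: q₁ = 11.8×2.04×10.6 + 11.8×336.0 = 4220.0 J
Heat the water can supply cooling to 0 °C: 380.2×4.2×88.2 = 140841 J > q₁, so all ice melts.
Energy balance: 380.2×4.2×(88.2 − T) = 4220.0 + 11.8×4.2×(T − 0)
1596.84(88.2 − T) = 4220.0 + 49.56 T
140841 − 4220.0 = 1646.40 T
T = 136621.0 / 1646.40 = 82.98 °C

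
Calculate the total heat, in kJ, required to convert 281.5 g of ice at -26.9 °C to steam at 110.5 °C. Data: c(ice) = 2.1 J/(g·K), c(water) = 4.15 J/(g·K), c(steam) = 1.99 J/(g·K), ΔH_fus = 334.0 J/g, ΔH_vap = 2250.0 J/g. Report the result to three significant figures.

q = 866 kJ

q1 (heat ice -26.9→0.0 °C): 281.5 × 2.1 × 26.9 = 15902 J
q2 (melt at 0 °C): 281.5 × 334.0 = 94021 J
q3 (heat water 0.0→100.0 °C): 281.5 × 4.15 × 100.0 = 116823 J
q4 (vaporize at 100 °C): 281.5 × 2250.0 = 633375 J
q5 (heat steam 100.0→110.5 °C): 281.5 × 1.99 × 10.5 = 5882 J
Total: 15902 + 94021 + 116823 + 633375 + 5882 = 866003 J = 866 kJ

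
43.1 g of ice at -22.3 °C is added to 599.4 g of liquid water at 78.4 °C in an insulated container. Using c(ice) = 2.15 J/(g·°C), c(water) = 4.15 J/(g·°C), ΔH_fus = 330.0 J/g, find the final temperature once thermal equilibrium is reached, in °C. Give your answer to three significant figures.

T_f = 67.0 °C

Heat to bring ice to 0 °C and melt it: q₁ = 43.1×2.15×22.3 + 43.1×330.0 = 16289 J
Heat the water can supply cooling to 0 °C: 599.4×4.15×78.4 = 195021 J > q₁, so all ice melts.
Energy balance: 599.4×4.15×(78.4 − T) = 16289 + 43.1×4.15×(T − 0)
2487.51(78.4 − T) = 16289 + 178.865 T
195021 − 16289 = 2666.375 T
T = 178732 / 2666.375 = 67.03 °C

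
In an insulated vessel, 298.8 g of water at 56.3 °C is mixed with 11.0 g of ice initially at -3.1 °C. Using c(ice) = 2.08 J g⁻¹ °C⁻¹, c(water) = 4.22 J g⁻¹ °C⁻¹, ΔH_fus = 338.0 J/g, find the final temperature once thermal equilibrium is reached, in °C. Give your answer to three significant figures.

T_f = 51.4 °C

Heat to bring ice to 0 °C and melt it: q₁ = 11.0×2.08×3.1 + 11.0×338.0 = 3788.9 J
Heat the water can supply cooling to 0 °C: 298.8×4.22×56.3 = 70990.7 J > q₁, so all ice melts.
Energy balance: 298.8×4.22×(56.3 − T) = 3788.9 + 11.0×4.22×(T − 0)
1260.936(56.3 − T) = 3788.9 + 46.42 T
70990.7 − 3788.9 = 1307.356 T
T = 67201.8 / 1307.356 = 51.40 °C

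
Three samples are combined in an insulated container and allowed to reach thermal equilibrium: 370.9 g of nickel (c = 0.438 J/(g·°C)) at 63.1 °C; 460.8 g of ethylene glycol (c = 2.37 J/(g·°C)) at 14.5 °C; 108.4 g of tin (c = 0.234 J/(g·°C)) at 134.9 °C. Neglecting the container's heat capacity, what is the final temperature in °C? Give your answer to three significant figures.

Σ mᵢcᵢ(T − Tᵢ) = 0  ⇒  T = Σ mᵢcᵢTᵢ / Σ mᵢcᵢ
Σ mᵢcᵢ = 370.9×0.438 + 460.8×2.37 + 108.4×0.234 = 1279.9158
Σ mᵢcᵢTᵢ = 162.4542×63.1 + 1092.096×14.5 + 25.3656×134.9 = 29508
T = 29508 / 1279.9158 = 23.05 °C

T_f = 23.1 °C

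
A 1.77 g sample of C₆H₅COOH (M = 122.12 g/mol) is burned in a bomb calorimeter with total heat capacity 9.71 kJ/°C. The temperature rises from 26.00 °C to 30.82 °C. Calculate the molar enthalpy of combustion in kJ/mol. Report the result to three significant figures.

ΔH = -3230 kJ/mol

ΔT = 30.82 − 26.00 = 4.82 °C
q_cal = C_cal × ΔT = 9.71 × 4.82 = 46.8022 kJ
n = 1.77 / 122.12 = 0.01449 mol
q_rxn = −q_cal = -46.8022 kJ
ΔH = -46.8022 / 0.01449 = -3230 kJ/mol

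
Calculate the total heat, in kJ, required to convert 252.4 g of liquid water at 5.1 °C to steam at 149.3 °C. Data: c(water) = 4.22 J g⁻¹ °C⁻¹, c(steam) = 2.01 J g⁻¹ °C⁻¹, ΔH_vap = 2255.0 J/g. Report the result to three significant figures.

q1 (heat water 5.1→100.0 °C): 252.4 × 4.22 × 94.9 = 101081 J
q2 (vaporize at 100 °C): 252.4 × 2255.0 = 569162 J
q3 (heat steam 100.0→149.3 °C): 252.4 × 2.01 × 49.3 = 25011 J
Total: 101081 + 569162 + 25011 = 695254 J = 695 kJ

q = 695 kJ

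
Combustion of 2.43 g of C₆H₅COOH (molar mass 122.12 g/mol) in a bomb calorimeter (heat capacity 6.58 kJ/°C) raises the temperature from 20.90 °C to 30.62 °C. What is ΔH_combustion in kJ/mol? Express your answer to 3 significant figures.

ΔT = 30.62 − 20.90 = 9.72 °C
q_cal = C_cal × ΔT = 6.58 × 9.72 = 63.9576 kJ
n = 2.43 / 122.12 = 0.01990 mol
q_rxn = −q_cal = -63.9576 kJ
ΔH = -63.9576 / 0.01990 = -3214 kJ/mol

ΔH = -3210 kJ/mol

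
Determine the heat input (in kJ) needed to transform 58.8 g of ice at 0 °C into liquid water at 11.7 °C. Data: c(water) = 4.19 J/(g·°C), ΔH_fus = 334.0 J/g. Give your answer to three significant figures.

q = 22.5 kJ

q1 (melt at 0 °C): 58.8 × 334.0 = 19639 J
q2 (heat water 0.0→11.7 °C): 58.8 × 4.19 × 11.7 = 2883 J
Total: 19639 + 2883 = 22522 J = 22.5 kJ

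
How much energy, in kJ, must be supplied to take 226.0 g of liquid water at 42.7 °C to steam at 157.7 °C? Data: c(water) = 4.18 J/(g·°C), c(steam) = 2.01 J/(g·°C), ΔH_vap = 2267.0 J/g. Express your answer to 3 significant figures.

q1 (heat water 42.7→100.0 °C): 226.0 × 4.18 × 57.3 = 54130 J
q2 (vaporize at 100 °C): 226.0 × 2267.0 = 512342 J
q3 (heat steam 100.0→157.7 °C): 226.0 × 2.01 × 57.7 = 26211 J
Total: 54130 + 512342 + 26211 = 592683 J = 593 kJ

q = 593 kJ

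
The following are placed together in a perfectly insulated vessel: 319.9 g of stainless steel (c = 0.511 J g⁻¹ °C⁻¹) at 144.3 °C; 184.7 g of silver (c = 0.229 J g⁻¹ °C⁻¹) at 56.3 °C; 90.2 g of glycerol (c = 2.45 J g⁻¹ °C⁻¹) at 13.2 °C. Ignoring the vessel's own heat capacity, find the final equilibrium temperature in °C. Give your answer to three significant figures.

Σ mᵢcᵢ(T − Tᵢ) = 0  ⇒  T = Σ mᵢcᵢTᵢ / Σ mᵢcᵢ
Σ mᵢcᵢ = 319.9×0.511 + 184.7×0.229 + 90.2×2.45 = 426.7552
Σ mᵢcᵢTᵢ = 163.4689×144.3 + 42.2963×56.3 + 220.99×13.2 = 28887
T = 28887 / 426.7552 = 67.69 °C

T_f = 67.7 °C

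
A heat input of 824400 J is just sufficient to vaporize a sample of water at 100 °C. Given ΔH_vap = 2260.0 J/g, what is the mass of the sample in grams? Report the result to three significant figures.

m = 365 g

m = q / ΔH_vap = 824400 J / 2260.0 J/g = 365 g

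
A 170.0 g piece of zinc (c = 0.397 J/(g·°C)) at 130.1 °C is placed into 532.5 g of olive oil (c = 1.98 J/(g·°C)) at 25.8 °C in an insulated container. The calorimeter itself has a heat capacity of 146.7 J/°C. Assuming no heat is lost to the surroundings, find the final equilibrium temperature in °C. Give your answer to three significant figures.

Heat lost by zinc = heat gained by olive oil + calorimeter.
(170.0)(0.397)(130.1 − T) = [(532.5)(1.98) + 146.7](T − 25.8)
67.49 (130.1 − T) = 1201.05 (T − 25.8)
8780.4 − 67.49 T = 1201.05 T − 30987
39767.4 = 1268.54 T
T = 31.349 °C

T_f = 31.3 °C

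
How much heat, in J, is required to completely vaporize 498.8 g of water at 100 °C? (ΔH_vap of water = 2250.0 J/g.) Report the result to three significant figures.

q = 1120000 J

q = m × ΔH_vap = 498.8 × 2250.0 = 1122000 J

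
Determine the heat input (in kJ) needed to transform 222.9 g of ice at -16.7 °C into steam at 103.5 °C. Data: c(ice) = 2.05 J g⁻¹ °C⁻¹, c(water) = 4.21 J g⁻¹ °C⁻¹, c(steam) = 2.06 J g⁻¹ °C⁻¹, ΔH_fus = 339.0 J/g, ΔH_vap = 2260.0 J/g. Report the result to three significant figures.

q1 (heat ice -16.7→0.0 °C): 222.9 × 2.05 × 16.7 = 7631 J
q2 (melt at 0 °C): 222.9 × 339.0 = 75563 J
q3 (heat water 0.0→100.0 °C): 222.9 × 4.21 × 100.0 = 93841 J
q4 (vaporize at 100 °C): 222.9 × 2260.0 = 503754 J
q5 (heat steam 100.0→103.5 °C): 222.9 × 2.06 × 3.5 = 1607 J
Total: 7631 + 75563 + 93841 + 503754 + 1607 = 682396 J = 682 kJ

q = 682 kJ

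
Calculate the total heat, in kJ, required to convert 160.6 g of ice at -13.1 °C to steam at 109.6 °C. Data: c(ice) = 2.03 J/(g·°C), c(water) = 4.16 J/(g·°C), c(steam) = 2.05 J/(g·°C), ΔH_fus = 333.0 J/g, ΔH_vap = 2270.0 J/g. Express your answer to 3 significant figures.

q1 (heat ice -13.1→0.0 °C): 160.6 × 2.03 × 13.1 = 4271 J
q2 (melt at 0 °C): 160.6 × 333.0 = 53480 J
q3 (heat water 0.0→100.0 °C): 160.6 × 4.16 × 100.0 = 66810 J
q4 (vaporize at 100 °C): 160.6 × 2270.0 = 364562 J
q5 (heat steam 100.0→109.6 °C): 160.6 × 2.05 × 9.6 = 3161 J
Total: 4271 + 53480 + 66810 + 364562 + 3161 = 492284 J = 492 kJ

q = 492 kJ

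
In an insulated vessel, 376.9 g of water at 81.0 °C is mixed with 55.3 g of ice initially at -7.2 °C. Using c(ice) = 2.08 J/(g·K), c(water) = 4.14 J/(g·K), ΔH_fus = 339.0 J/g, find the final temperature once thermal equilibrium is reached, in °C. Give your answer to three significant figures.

T_f = 59.7 °C

Heat to bring ice to 0 °C and melt it: q₁ = 55.3×2.08×7.2 + 55.3×339.0 = 19575 J
Heat the water can supply cooling to 0 °C: 376.9×4.14×81.0 = 126390 J > q₁, so all ice melts.
Energy balance: 376.9×4.14×(81.0 − T) = 19575 + 55.3×4.14×(T − 0)
1560.366(81.0 − T) = 19575 + 228.942 T
126390 − 19575 = 1789.308 T
T = 106815 / 1789.308 = 59.70 °C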